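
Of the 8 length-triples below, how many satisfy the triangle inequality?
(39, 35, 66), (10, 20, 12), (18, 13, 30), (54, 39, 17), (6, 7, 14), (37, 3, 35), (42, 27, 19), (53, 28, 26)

(35,39,66): 35+39 > 66 → valid
(10,12,20): 10+12 > 20 → valid
(13,18,30): 13+18 > 30 → valid
(17,39,54): 17+39 > 54 → valid
(6,7,14): 6+7 ≤ 14 → not valid
(3,35,37): 3+35 > 37 → valid
(19,27,42): 19+27 > 42 → valid
(26,28,53): 26+28 > 53 → valid
7 of the 8 triples form a triangle.

7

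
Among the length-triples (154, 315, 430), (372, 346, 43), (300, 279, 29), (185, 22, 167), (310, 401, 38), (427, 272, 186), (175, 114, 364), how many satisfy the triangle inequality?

(154,315,430): 154+315 > 430 → valid
(43,346,372): 43+346 > 372 → valid
(29,279,300): 29+279 > 300 → valid
(22,167,185): 22+167 > 185 → valid
(38,310,401): 38+310 ≤ 401 → not valid
(186,272,427): 186+272 > 427 → valid
(114,175,364): 114+175 ≤ 364 → not valid
5 of the 7 triples form a triangle.

5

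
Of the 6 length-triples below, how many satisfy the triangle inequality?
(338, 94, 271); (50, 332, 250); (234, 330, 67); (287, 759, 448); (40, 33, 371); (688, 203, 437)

1

(94,271,338): 94+271 > 338 → valid
(50,250,332): 50+250 ≤ 332 → not valid
(67,234,330): 67+234 ≤ 330 → not valid
(287,448,759): 287+448 ≤ 759 → not valid
(33,40,371): 33+40 ≤ 371 → not valid
(203,437,688): 203+437 ≤ 688 → not valid
1 of the 6 triples forms a triangle.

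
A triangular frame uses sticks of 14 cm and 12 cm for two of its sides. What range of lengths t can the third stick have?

2 < t < 26

By the triangle inequality, t must be less than 14 + 12 = 26 and greater than |14 − 12| = 2.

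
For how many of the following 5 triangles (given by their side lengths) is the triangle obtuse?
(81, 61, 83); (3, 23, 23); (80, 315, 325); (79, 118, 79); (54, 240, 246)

(81,61,83): 61²+81² = 10282 > 6889 = 83² → acute
(3,23,23): 3²+23² = 538 > 529 = 23² → acute
(80,315,325): 80²+315² = 105625 = 325² → right
(79,118,79): 79²+79² = 12482 < 13924 = 118² → obtuse
(54,240,246): 54²+240² = 60516 = 246² → right
1 of the 5 is obtuse.

1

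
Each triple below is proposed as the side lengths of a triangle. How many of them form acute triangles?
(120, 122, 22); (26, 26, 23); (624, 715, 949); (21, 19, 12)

(120,122,22): 22²+120² = 14884 = 122² → right
(26,26,23): 23²+26² = 1205 > 676 = 26² → acute
(624,715,949): 624²+715² = 900601 = 949² → right
(21,19,12): 12²+19² = 505 > 441 = 21² → acute
2 of the 4 are acute.

2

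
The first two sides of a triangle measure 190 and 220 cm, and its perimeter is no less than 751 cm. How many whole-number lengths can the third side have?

69

Triangle inequality: 30 < x < 410. Perimeter ≥ 751 gives x ≥ 751 − 190 − 220 = 341.
So 341 ≤ x < 410; integers 341 through 409: 69 values.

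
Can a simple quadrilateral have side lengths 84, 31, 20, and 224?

No

For a quadrilateral, each side must be shorter than the sum of the others.
Here the longest side is 224, but the remaining 3 sides sum to only 135.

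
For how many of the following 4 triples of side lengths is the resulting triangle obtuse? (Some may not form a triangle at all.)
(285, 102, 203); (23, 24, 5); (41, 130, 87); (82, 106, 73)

(285,102,203): 102²+203² = 51613 < 81225 = 285² → obtuse
(23,24,5): 5²+23² = 554 < 576 = 24² → obtuse
(41,130,87): 41+87 ≤ 130, not a triangle
(82,106,73): 73²+82² = 12053 > 11236 = 106² → acute
2 of the 4 are obtuse.

2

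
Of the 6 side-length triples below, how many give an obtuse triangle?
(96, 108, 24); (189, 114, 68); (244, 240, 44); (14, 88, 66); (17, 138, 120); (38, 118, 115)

1

(96,108,24): 24²+96² = 9792 < 11664 = 108² → obtuse
(189,114,68): 68+114 ≤ 189, not a triangle
(244,240,44): 44²+240² = 59536 = 244² → right
(14,88,66): 14+66 ≤ 88, not a triangle
(17,138,120): 17+120 ≤ 138, not a triangle
(38,118,115): 38²+115² = 14669 > 13924 = 118² → acute
1 of the 6 is obtuse.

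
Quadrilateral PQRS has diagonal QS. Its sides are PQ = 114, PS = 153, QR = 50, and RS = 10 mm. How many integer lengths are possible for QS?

19

From triangle PQS: 39 < QS < 267.
From triangle RQS: 40 < QS < 60.
Intersection: 40 < QS < 60, so integers 41 through 59: 19 values.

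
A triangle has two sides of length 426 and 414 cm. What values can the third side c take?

By the triangle inequality, c must be less than 426 + 414 = 840 and greater than |426 − 414| = 12.

12 < c < 840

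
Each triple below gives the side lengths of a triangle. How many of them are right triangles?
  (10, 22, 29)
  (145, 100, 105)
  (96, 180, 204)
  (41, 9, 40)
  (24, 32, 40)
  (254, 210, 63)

4

(10,22,29): 10²+22² = 584 < 841 = 29² → obtuse
(145,100,105): 100²+105² = 21025 = 145² → right
(96,180,204): 96²+180² = 41616 = 204² → right
(41,9,40): 9²+40² = 1681 = 41² → right
(24,32,40): 24²+32² = 1600 = 40² → right
(254,210,63): 63²+210² = 48069 < 64516 = 254² → obtuse
4 of the 6 are right.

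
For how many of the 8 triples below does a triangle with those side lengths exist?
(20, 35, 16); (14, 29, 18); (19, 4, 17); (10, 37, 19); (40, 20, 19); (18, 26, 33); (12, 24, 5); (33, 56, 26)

(16,20,35): 16+20 > 35 → valid
(14,18,29): 14+18 > 29 → valid
(4,17,19): 4+17 > 19 → valid
(10,19,37): 10+19 ≤ 37 → not valid
(19,20,40): 19+20 ≤ 40 → not valid
(18,26,33): 18+26 > 33 → valid
(5,12,24): 5+12 ≤ 24 → not valid
(26,33,56): 26+33 > 56 → valid
5 of the 8 triples form a triangle.

5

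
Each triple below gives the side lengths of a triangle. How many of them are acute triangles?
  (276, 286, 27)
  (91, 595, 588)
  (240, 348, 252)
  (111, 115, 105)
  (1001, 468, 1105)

(276,286,27): 27²+276² = 76905 < 81796 = 286² → obtuse
(91,595,588): 91²+588² = 354025 = 595² → right
(240,348,252): 240²+252² = 121104 = 348² → right
(111,115,105): 105²+111² = 23346 > 13225 = 115² → acute
(1001,468,1105): 468²+1001² = 1221025 = 1105² → right
1 of the 5 is acute.

1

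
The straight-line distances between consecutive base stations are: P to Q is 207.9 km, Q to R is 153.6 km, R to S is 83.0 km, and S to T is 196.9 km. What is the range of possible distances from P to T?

The maximum is all hops collinear in one direction: 207.9 + 153.6 + 83.0 + 196.9 = 641.4.
The longest hop is 207.9; the others sum to 433.5. Since 207.9 ≤ 433.5, the path can fold back on itself completely, so the minimum distance is 0.

0 ≤ PT ≤ 641.4 km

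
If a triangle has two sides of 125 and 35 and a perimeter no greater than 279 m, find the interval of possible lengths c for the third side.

90 < c ≤ 119 m

Triangle inequality alone gives 90 < c < 160.
The perimeter condition gives c ≤ 279 − 125 − 35 = 119.
Intersecting the two: 90 < c ≤ 119.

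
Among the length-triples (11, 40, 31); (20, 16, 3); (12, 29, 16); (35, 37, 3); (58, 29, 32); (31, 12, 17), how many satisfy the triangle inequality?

3

(11,31,40): 11+31 > 40 → valid
(3,16,20): 3+16 ≤ 20 → not valid
(12,16,29): 12+16 ≤ 29 → not valid
(3,35,37): 3+35 > 37 → valid
(29,32,58): 29+32 > 58 → valid
(12,17,31): 12+17 ≤ 31 → not valid
3 of the 6 triples form a triangle.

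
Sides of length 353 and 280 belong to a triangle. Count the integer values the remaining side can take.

559

The third side lies in the open interval (73, 633).
Integers from 74 to 632 inclusive: 632 − 74 + 1 = 559.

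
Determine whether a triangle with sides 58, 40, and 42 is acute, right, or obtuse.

Compare the square of the longest side to the sum of squares of the other two: 40² + 42² = 3364 = 58².

right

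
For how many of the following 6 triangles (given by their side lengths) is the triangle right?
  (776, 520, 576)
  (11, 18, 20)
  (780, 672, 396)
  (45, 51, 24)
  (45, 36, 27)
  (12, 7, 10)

(776,520,576): 520²+576² = 602176 = 776² → right
(11,18,20): 11²+18² = 445 > 400 = 20² → acute
(780,672,396): 396²+672² = 608400 = 780² → right
(45,51,24): 24²+45² = 2601 = 51² → right
(45,36,27): 27²+36² = 2025 = 45² → right
(12,7,10): 7²+10² = 149 > 144 = 12² → acute
4 of the 6 are right.

4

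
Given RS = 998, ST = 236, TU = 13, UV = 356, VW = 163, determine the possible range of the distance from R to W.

The maximum is all hops collinear in one direction: 998 + 236 + 13 + 356 + 163 = 1766.
The longest hop is 998; the others sum to 768. Folding the others back against it leaves at least 998 − 768 = 230.

230 ≤ RW ≤ 1766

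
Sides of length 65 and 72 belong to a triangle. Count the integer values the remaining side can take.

The third side lies in the open interval (7, 137).
Integers from 8 to 136 inclusive: 136 − 8 + 1 = 129.

129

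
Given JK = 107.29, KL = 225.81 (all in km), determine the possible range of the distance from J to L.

By the triangle inequality, |107.29 − 225.81| ≤ JL ≤ 107.29 + 225.81.

118.52 ≤ JL ≤ 333.10 km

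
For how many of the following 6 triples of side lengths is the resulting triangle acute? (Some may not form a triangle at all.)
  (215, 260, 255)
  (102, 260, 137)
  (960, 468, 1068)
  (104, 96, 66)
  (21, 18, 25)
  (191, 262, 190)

(215,260,255): 215²+255² = 111250 > 67600 = 260² → acute
(102,260,137): 102+137 ≤ 260, not a triangle
(960,468,1068): 468²+960² = 1140624 = 1068² → right
(104,96,66): 66²+96² = 13572 > 10816 = 104² → acute
(21,18,25): 18²+21² = 765 > 625 = 25² → acute
(191,262,190): 190²+191² = 72581 > 68644 = 262² → acute
4 of the 6 are acute.

4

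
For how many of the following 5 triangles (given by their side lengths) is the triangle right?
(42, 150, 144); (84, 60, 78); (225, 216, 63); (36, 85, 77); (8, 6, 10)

4

(42,150,144): 42²+144² = 22500 = 150² → right
(84,60,78): 60²+78² = 9684 > 7056 = 84² → acute
(225,216,63): 63²+216² = 50625 = 225² → right
(36,85,77): 36²+77² = 7225 = 85² → right
(8,6,10): 6²+8² = 100 = 10² → right
4 of the 5 are right.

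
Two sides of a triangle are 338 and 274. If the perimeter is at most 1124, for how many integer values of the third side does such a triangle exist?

Triangle inequality: 64 < x < 612. Perimeter ≤ 1124 gives x ≤ 1124 − 338 − 274 = 512.
So 64 < x ≤ 512; integers 65 through 512: 448 values.

448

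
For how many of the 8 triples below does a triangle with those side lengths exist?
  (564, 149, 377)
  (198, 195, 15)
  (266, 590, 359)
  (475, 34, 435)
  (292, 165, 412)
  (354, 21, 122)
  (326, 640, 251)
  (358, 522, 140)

(149,377,564): 149+377 ≤ 564 → not valid
(15,195,198): 15+195 > 198 → valid
(266,359,590): 266+359 > 590 → valid
(34,435,475): 34+435 ≤ 475 → not valid
(165,292,412): 165+292 > 412 → valid
(21,122,354): 21+122 ≤ 354 → not valid
(251,326,640): 251+326 ≤ 640 → not valid
(140,358,522): 140+358 ≤ 522 → not valid
3 of the 8 triples form a triangle.

3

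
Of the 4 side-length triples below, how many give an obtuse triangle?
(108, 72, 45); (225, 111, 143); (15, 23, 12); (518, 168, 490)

(108,72,45): 45²+72² = 7209 < 11664 = 108² → obtuse
(225,111,143): 111²+143² = 32770 < 50625 = 225² → obtuse
(15,23,12): 12²+15² = 369 < 529 = 23² → obtuse
(518,168,490): 168²+490² = 268324 = 518² → right
3 of the 4 are obtuse.

3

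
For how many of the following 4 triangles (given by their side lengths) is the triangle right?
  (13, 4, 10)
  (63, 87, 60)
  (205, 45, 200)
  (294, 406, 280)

(13,4,10): 4²+10² = 116 < 169 = 13² → obtuse
(63,87,60): 60²+63² = 7569 = 87² → right
(205,45,200): 45²+200² = 42025 = 205² → right
(294,406,280): 280²+294² = 164836 = 406² → right
3 of the 4 are right.

3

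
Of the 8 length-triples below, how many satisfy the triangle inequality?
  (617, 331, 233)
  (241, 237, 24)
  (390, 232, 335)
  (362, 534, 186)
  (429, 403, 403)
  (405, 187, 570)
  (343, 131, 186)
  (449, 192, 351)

(233,331,617): 233+331 ≤ 617 → not valid
(24,237,241): 24+237 > 241 → valid
(232,335,390): 232+335 > 390 → valid
(186,362,534): 186+362 > 534 → valid
(403,403,429): 403+403 > 429 → valid
(187,405,570): 187+405 > 570 → valid
(131,186,343): 131+186 ≤ 343 → not valid
(192,351,449): 192+351 > 449 → valid
6 of the 8 triples form a triangle.

6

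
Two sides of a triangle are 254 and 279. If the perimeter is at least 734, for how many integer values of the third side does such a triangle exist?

Triangle inequality: 25 < x < 533. Perimeter ≥ 734 gives x ≥ 734 − 254 − 279 = 201.
So 201 ≤ x < 533; integers 201 through 532: 332 values.

332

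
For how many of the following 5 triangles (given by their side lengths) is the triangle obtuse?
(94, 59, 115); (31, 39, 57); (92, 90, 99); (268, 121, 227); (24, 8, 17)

4

(94,59,115): 59²+94² = 12317 < 13225 = 115² → obtuse
(31,39,57): 31²+39² = 2482 < 3249 = 57² → obtuse
(92,90,99): 90²+92² = 16564 > 9801 = 99² → acute
(268,121,227): 121²+227² = 66170 < 71824 = 268² → obtuse
(24,8,17): 8²+17² = 353 < 576 = 24² → obtuse
4 of the 5 are obtuse.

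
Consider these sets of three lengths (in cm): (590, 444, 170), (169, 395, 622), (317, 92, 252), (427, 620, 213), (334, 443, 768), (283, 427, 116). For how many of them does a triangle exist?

4

(170,444,590): 170+444 > 590 → valid
(169,395,622): 169+395 ≤ 622 → not valid
(92,252,317): 92+252 > 317 → valid
(213,427,620): 213+427 > 620 → valid
(334,443,768): 334+443 > 768 → valid
(116,283,427): 116+283 ≤ 427 → not valid
4 of the 6 triples form a triangle.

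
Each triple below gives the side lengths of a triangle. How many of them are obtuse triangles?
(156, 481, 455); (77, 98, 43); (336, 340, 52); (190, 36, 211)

2

(156,481,455): 156²+455² = 231361 = 481² → right
(77,98,43): 43²+77² = 7778 < 9604 = 98² → obtuse
(336,340,52): 52²+336² = 115600 = 340² → right
(190,36,211): 36²+190² = 37396 < 44521 = 211² → obtuse
2 of the 4 are obtuse.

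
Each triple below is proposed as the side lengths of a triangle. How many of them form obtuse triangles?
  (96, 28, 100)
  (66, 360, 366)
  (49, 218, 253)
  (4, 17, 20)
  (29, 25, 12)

3

(96,28,100): 28²+96² = 10000 = 100² → right
(66,360,366): 66²+360² = 133956 = 366² → right
(49,218,253): 49²+218² = 49925 < 64009 = 253² → obtuse
(4,17,20): 4²+17² = 305 < 400 = 20² → obtuse
(29,25,12): 12²+25² = 769 < 841 = 29² → obtuse
3 of the 5 are obtuse.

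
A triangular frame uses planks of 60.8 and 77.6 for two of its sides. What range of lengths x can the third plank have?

By the triangle inequality, x must be less than 60.8 + 77.6 = 138.4 and greater than |60.8 − 77.6| = 16.8.

16.8 < x < 138.4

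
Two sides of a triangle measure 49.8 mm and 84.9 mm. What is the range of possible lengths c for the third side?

35.1 < c < 134.7 (mm)

By the triangle inequality, c must be less than 49.8 + 84.9 = 134.7 and greater than |49.8 − 84.9| = 35.1.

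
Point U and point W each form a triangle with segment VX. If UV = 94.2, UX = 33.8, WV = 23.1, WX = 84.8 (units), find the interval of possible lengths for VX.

61.7 < VX < 107.9

From triangle UVX: |94.2 − 33.8| < VX < 94.2 + 33.8, i.e. 60.4 < VX < 128.0.
From triangle WVX: 61.7 < VX < 107.9.
Both must hold, so VX lies in the intersection.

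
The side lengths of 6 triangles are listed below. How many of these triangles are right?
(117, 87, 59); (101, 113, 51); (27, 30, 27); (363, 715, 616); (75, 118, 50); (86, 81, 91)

1

(117,87,59): 59²+87² = 11050 < 13689 = 117² → obtuse
(101,113,51): 51²+101² = 12802 > 12769 = 113² → acute
(27,30,27): 27²+27² = 1458 > 900 = 30² → acute
(363,715,616): 363²+616² = 511225 = 715² → right
(75,118,50): 50²+75² = 8125 < 13924 = 118² → obtuse
(86,81,91): 81²+86² = 13957 > 8281 = 91² → acute
1 of the 6 is right.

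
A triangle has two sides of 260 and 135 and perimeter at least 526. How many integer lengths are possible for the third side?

Triangle inequality: 125 < x < 395. Perimeter ≥ 526 gives x ≥ 526 − 260 − 135 = 131.
So 131 ≤ x < 395; integers 131 through 394: 264 values.

264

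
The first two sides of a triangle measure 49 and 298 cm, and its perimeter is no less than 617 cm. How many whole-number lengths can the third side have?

Triangle inequality: 249 < x < 347. Perimeter ≥ 617 gives x ≥ 617 − 49 − 298 = 270.
So 270 ≤ x < 347; integers 270 through 346: 77 values.

77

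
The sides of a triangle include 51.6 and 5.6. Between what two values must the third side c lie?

46.0 < c < 57.2

By the triangle inequality, c must be less than 51.6 + 5.6 = 57.2 and greater than |51.6 − 5.6| = 46.0.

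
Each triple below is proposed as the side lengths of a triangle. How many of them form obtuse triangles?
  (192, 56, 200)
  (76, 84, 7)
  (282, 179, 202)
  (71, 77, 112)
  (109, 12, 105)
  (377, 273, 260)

3

(192,56,200): 56²+192² = 40000 = 200² → right
(76,84,7): 7+76 ≤ 84, not a triangle
(282,179,202): 179²+202² = 72845 < 79524 = 282² → obtuse
(71,77,112): 71²+77² = 10970 < 12544 = 112² → obtuse
(109,12,105): 12²+105² = 11169 < 11881 = 109² → obtuse
(377,273,260): 260²+273² = 142129 = 377² → right
3 of the 6 are obtuse.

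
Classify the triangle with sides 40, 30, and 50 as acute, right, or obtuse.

Compare the square of the longest side to the sum of squares of the other two: 30² + 40² = 2500 = 50².

right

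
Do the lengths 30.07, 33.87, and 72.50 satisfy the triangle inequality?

The longest side is 72.50, but the other two sum to only 63.94.
63.94 < 72.50, so the triangle inequality fails.

No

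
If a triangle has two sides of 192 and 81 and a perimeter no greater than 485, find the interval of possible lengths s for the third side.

Triangle inequality alone gives 111 < s < 273.
The perimeter condition gives s ≤ 485 − 192 − 81 = 212.
Intersecting the two: 111 < s ≤ 212.

111 < s ≤ 212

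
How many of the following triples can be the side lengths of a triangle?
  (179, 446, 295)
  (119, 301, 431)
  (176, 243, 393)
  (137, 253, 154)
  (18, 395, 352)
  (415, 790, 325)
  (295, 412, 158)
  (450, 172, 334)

5

(179,295,446): 179+295 > 446 → valid
(119,301,431): 119+301 ≤ 431 → not valid
(176,243,393): 176+243 > 393 → valid
(137,154,253): 137+154 > 253 → valid
(18,352,395): 18+352 ≤ 395 → not valid
(325,415,790): 325+415 ≤ 790 → not valid
(158,295,412): 158+295 > 412 → valid
(172,334,450): 172+334 > 450 → valid
5 of the 8 triples form a triangle.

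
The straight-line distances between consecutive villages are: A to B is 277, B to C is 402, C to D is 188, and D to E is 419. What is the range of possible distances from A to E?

The maximum is all hops collinear in one direction: 277 + 402 + 188 + 419 = 1286.
The longest hop is 419; the others sum to 867. Since 419 ≤ 867, the path can fold back on itself completely, so the minimum distance is 0.

0 ≤ AE ≤ 1286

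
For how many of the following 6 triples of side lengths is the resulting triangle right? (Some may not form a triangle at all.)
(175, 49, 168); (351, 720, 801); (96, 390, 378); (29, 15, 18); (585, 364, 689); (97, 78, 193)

4

(175,49,168): 49²+168² = 30625 = 175² → right
(351,720,801): 351²+720² = 641601 = 801² → right
(96,390,378): 96²+378² = 152100 = 390² → right
(29,15,18): 15²+18² = 549 < 841 = 29² → obtuse
(585,364,689): 364²+585² = 474721 = 689² → right
(97,78,193): 78+97 ≤ 193, not a triangle
4 of the 6 are right.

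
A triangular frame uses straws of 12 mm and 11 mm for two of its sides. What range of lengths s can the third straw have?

1 < s < 23 (mm)

By the triangle inequality, s must be less than 12 + 11 = 23 and greater than |12 − 11| = 1.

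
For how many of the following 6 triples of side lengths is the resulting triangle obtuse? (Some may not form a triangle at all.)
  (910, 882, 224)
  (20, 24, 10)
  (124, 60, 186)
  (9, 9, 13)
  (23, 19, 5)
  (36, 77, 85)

3

(910,882,224): 224²+882² = 828100 = 910² → right
(20,24,10): 10²+20² = 500 < 576 = 24² → obtuse
(124,60,186): 60+124 ≤ 186, not a triangle
(9,9,13): 9²+9² = 162 < 169 = 13² → obtuse
(23,19,5): 5²+19² = 386 < 529 = 23² → obtuse
(36,77,85): 36²+77² = 7225 = 85² → right
3 of the 6 are obtuse.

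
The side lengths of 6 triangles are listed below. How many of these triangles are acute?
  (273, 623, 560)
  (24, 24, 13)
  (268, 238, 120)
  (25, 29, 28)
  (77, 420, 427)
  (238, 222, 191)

(273,623,560): 273²+560² = 388129 = 623² → right
(24,24,13): 13²+24² = 745 > 576 = 24² → acute
(268,238,120): 120²+238² = 71044 < 71824 = 268² → obtuse
(25,29,28): 25²+28² = 1409 > 841 = 29² → acute
(77,420,427): 77²+420² = 182329 = 427² → right
(238,222,191): 191²+222² = 85765 > 56644 = 238² → acute
3 of the 6 are acute.

3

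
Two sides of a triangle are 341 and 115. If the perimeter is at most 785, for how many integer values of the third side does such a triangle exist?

103

Triangle inequality: 226 < x < 456. Perimeter ≤ 785 gives x ≤ 785 − 341 − 115 = 329.
So 226 < x ≤ 329; integers 227 through 329: 103 values.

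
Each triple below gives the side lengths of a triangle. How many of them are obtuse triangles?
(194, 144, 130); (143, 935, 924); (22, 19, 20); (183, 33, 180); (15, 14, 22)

1

(194,144,130): 130²+144² = 37636 = 194² → right
(143,935,924): 143²+924² = 874225 = 935² → right
(22,19,20): 19²+20² = 761 > 484 = 22² → acute
(183,33,180): 33²+180² = 33489 = 183² → right
(15,14,22): 14²+15² = 421 < 484 = 22² → obtuse
1 of the 5 is obtuse.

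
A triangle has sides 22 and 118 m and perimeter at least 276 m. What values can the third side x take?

Triangle inequality alone gives 96 < x < 140.
The perimeter condition gives x ≥ 276 − 22 − 118 = 136.
Intersecting the two: 136 ≤ x < 140.

136 ≤ x < 140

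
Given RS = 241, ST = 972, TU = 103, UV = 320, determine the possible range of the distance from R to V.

The maximum is all hops collinear in one direction: 241 + 972 + 103 + 320 = 1636.
The longest hop is 972; the others sum to 664. Folding the others back against it leaves at least 972 − 664 = 308.

308 ≤ RV ≤ 1636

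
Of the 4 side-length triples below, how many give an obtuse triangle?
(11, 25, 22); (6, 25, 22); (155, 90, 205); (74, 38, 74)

(11,25,22): 11²+22² = 605 < 625 = 25² → obtuse
(6,25,22): 6²+22² = 520 < 625 = 25² → obtuse
(155,90,205): 90²+155² = 32125 < 42025 = 205² → obtuse
(74,38,74): 38²+74² = 6920 > 5476 = 74² → acute
3 of the 4 are obtuse.

3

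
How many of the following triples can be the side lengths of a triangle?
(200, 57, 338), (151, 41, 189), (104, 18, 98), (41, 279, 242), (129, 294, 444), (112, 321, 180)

3

(57,200,338): 57+200 ≤ 338 → not valid
(41,151,189): 41+151 > 189 → valid
(18,98,104): 18+98 > 104 → valid
(41,242,279): 41+242 > 279 → valid
(129,294,444): 129+294 ≤ 444 → not valid
(112,180,321): 112+180 ≤ 321 → not valid
3 of the 6 triples form a triangle.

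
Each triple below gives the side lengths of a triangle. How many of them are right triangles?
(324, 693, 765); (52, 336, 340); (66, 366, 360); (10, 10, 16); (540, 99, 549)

(324,693,765): 324²+693² = 585225 = 765² → right
(52,336,340): 52²+336² = 115600 = 340² → right
(66,366,360): 66²+360² = 133956 = 366² → right
(10,10,16): 10²+10² = 200 < 256 = 16² → obtuse
(540,99,549): 99²+540² = 301401 = 549² → right
4 of the 5 are right.

4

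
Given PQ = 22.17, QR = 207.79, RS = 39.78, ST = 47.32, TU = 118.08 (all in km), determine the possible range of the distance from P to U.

0 ≤ PU ≤ 435.14 km

The maximum is all hops collinear in one direction: 22.17 + 207.79 + 39.78 + 47.32 + 118.08 = 435.14.
The longest hop is 207.79; the others sum to 227.35. Since 207.79 ≤ 227.35, the path can fold back on itself completely, so the minimum distance is 0.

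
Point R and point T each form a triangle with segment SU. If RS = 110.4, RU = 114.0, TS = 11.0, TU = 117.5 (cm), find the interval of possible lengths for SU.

106.5 < SU < 128.5

From triangle RSU: |110.4 − 114.0| < SU < 110.4 + 114.0, i.e. 3.6 < SU < 224.4.
From triangle TSU: 106.5 < SU < 128.5.
Both must hold, so SU lies in the intersection.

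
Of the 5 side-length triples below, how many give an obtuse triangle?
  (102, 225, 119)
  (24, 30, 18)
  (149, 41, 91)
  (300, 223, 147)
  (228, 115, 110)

1

(102,225,119): 102+119 ≤ 225, not a triangle
(24,30,18): 18²+24² = 900 = 30² → right
(149,41,91): 41+91 ≤ 149, not a triangle
(300,223,147): 147²+223² = 71338 < 90000 = 300² → obtuse
(228,115,110): 110+115 ≤ 228, not a triangle
1 of the 5 is obtuse.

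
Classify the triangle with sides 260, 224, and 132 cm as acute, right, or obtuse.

Compare the square of the longest side to the sum of squares of the other two: 132² + 224² = 67600 = 260².

right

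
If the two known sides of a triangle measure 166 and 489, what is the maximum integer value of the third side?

The third side must be strictly less than 166 + 489 = 655.
The largest integer below 655 is 654.

654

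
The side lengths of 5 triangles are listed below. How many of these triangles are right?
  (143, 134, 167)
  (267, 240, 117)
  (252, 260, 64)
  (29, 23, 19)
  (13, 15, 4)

(143,134,167): 134²+143² = 38405 > 27889 = 167² → acute
(267,240,117): 117²+240² = 71289 = 267² → right
(252,260,64): 64²+252² = 67600 = 260² → right
(29,23,19): 19²+23² = 890 > 841 = 29² → acute
(13,15,4): 4²+13² = 185 < 225 = 15² → obtuse
2 of the 5 are right.

2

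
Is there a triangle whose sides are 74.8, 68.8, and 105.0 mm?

The longest side is 105.0, and the other two sum to 143.6.
Since 143.6 > 105.0, the triangle inequality holds.

Yes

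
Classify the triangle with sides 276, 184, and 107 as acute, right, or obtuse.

Compare the square of the longest side to the sum of squares of the other two: 107² + 184² = 45305 < 76176 = 276².

obtuse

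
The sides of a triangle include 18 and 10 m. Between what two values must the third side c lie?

8 < c < 28 (m)

By the triangle inequality, c must be less than 18 + 10 = 28 and greater than |18 − 10| = 8.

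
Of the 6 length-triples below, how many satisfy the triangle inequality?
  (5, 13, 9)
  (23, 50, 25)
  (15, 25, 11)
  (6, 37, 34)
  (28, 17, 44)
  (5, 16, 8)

(5,9,13): 5+9 > 13 → valid
(23,25,50): 23+25 ≤ 50 → not valid
(11,15,25): 11+15 > 25 → valid
(6,34,37): 6+34 > 37 → valid
(17,28,44): 17+28 > 44 → valid
(5,8,16): 5+8 ≤ 16 → not valid
4 of the 6 triples form a triangle.

4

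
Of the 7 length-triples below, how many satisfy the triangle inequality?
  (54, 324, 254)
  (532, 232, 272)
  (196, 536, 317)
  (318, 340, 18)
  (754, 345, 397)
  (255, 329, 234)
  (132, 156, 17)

(54,254,324): 54+254 ≤ 324 → not valid
(232,272,532): 232+272 ≤ 532 → not valid
(196,317,536): 196+317 ≤ 536 → not valid
(18,318,340): 18+318 ≤ 340 → not valid
(345,397,754): 345+397 ≤ 754 → not valid
(234,255,329): 234+255 > 329 → valid
(17,132,156): 17+132 ≤ 156 → not valid
1 of the 7 triples forms a triangle.

1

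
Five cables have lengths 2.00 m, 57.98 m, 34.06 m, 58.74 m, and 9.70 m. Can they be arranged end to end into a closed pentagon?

Yes

A pentagon exists iff every side is shorter than the sum of the others — equivalently, the longest side is less than the sum of the rest.
Longest side 58.74 < 103.74 (sum of the remaining 4), so yes.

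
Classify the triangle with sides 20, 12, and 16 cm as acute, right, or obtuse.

right

Compare the square of the longest side to the sum of squares of the other two: 12² + 16² = 400 = 20².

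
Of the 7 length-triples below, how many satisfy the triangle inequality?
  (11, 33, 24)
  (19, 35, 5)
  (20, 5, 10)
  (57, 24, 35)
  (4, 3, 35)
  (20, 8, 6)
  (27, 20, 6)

(11,24,33): 11+24 > 33 → valid
(5,19,35): 5+19 ≤ 35 → not valid
(5,10,20): 5+10 ≤ 20 → not valid
(24,35,57): 24+35 > 57 → valid
(3,4,35): 3+4 ≤ 35 → not valid
(6,8,20): 6+8 ≤ 20 → not valid
(6,20,27): 6+20 ≤ 27 → not valid
2 of the 7 triples form a triangle.

2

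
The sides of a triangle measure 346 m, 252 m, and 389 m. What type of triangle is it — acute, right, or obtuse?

acute

Compare the square of the longest side to the sum of squares of the other two: 252² + 346² = 183220 > 151321 = 389².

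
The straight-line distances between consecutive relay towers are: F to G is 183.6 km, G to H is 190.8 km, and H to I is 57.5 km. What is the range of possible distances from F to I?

0 ≤ FI ≤ 431.9 km

The maximum is all hops collinear in one direction: 183.6 + 190.8 + 57.5 = 431.9.
The longest hop is 190.8; the others sum to 241.1. Since 190.8 ≤ 241.1, the path can fold back on itself completely, so the minimum distance is 0.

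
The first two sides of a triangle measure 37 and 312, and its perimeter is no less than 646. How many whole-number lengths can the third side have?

Triangle inequality: 275 < x < 349. Perimeter ≥ 646 gives x ≥ 646 − 37 − 312 = 297.
So 297 ≤ x < 349; integers 297 through 348: 52 values.

52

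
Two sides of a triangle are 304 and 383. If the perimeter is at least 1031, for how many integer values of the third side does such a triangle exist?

343

Triangle inequality: 79 < x < 687. Perimeter ≥ 1031 gives x ≥ 1031 − 304 − 383 = 344.
So 344 ≤ x < 687; integers 344 through 686: 343 values.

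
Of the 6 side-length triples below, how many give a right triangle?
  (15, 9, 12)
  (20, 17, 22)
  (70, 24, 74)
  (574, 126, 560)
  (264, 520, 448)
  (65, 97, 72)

(15,9,12): 9²+12² = 225 = 15² → right
(20,17,22): 17²+20² = 689 > 484 = 22² → acute
(70,24,74): 24²+70² = 5476 = 74² → right
(574,126,560): 126²+560² = 329476 = 574² → right
(264,520,448): 264²+448² = 270400 = 520² → right
(65,97,72): 65²+72² = 9409 = 97² → right
5 of the 6 are right.

5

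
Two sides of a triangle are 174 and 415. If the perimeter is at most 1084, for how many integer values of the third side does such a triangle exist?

Triangle inequality: 241 < x < 589. Perimeter ≤ 1084 gives x ≤ 1084 − 174 − 415 = 495.
So 241 < x ≤ 495; integers 242 through 495: 254 values.

254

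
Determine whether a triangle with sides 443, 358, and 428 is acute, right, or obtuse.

acute

Compare the square of the longest side to the sum of squares of the other two: 358² + 428² = 311348 > 196249 = 443².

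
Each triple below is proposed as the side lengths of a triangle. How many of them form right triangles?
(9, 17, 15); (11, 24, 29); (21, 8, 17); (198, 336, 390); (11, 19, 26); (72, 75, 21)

(9,17,15): 9²+15² = 306 > 289 = 17² → acute
(11,24,29): 11²+24² = 697 < 841 = 29² → obtuse
(21,8,17): 8²+17² = 353 < 441 = 21² → obtuse
(198,336,390): 198²+336² = 152100 = 390² → right
(11,19,26): 11²+19² = 482 < 676 = 26² → obtuse
(72,75,21): 21²+72² = 5625 = 75² → right
2 of the 6 are right.

2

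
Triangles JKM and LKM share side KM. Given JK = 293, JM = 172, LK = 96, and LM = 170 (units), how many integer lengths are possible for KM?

144

From triangle JKM: 121 < KM < 465.
From triangle LKM: 74 < KM < 266.
Intersection: 121 < KM < 266, so integers 122 through 265: 144 values.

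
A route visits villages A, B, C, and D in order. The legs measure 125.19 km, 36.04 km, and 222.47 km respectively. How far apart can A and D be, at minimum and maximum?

The maximum is all hops collinear in one direction: 125.19 + 36.04 + 222.47 = 383.70.
The longest hop is 222.47; the others sum to 161.23. Folding the others back against it leaves at least 222.47 − 161.23 = 61.24.

61.24 ≤ AD ≤ 383.70 km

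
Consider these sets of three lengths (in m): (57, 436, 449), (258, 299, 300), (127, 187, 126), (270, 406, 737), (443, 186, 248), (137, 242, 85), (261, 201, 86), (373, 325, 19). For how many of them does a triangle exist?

4

(57,436,449): 57+436 > 449 → valid
(258,299,300): 258+299 > 300 → valid
(126,127,187): 126+127 > 187 → valid
(270,406,737): 270+406 ≤ 737 → not valid
(186,248,443): 186+248 ≤ 443 → not valid
(85,137,242): 85+137 ≤ 242 → not valid
(86,201,261): 86+201 > 261 → valid
(19,325,373): 19+325 ≤ 373 → not valid
4 of the 8 triples form a triangle.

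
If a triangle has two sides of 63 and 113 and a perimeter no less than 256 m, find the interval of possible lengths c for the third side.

80 ≤ c < 176 m

Triangle inequality alone gives 50 < c < 176.
The perimeter condition gives c ≥ 256 − 63 − 113 = 80.
Intersecting the two: 80 ≤ c < 176.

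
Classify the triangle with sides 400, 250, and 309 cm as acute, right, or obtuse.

obtuse

Compare the square of the longest side to the sum of squares of the other two: 250² + 309² = 157981 < 160000 = 400².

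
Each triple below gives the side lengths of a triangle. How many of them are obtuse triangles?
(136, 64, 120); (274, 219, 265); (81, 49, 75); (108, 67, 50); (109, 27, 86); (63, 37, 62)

2

(136,64,120): 64²+120² = 18496 = 136² → right
(274,219,265): 219²+265² = 118186 > 75076 = 274² → acute
(81,49,75): 49²+75² = 8026 > 6561 = 81² → acute
(108,67,50): 50²+67² = 6989 < 11664 = 108² → obtuse
(109,27,86): 27²+86² = 8125 < 11881 = 109² → obtuse
(63,37,62): 37²+62² = 5213 > 3969 = 63² → acute
2 of the 6 are obtuse.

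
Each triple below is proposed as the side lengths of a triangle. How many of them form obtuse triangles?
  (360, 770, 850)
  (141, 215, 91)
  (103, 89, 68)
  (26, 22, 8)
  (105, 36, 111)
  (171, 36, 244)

(360,770,850): 360²+770² = 722500 = 850² → right
(141,215,91): 91²+141² = 28162 < 46225 = 215² → obtuse
(103,89,68): 68²+89² = 12545 > 10609 = 103² → acute
(26,22,8): 8²+22² = 548 < 676 = 26² → obtuse
(105,36,111): 36²+105² = 12321 = 111² → right
(171,36,244): 36+171 ≤ 244, not a triangle
2 of the 6 are obtuse.

2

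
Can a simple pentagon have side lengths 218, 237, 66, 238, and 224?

A pentagon exists iff every side is shorter than the sum of the others — equivalently, the longest side is less than the sum of the rest.
Longest side 238 < 745 (sum of the remaining 4), so yes.

Yes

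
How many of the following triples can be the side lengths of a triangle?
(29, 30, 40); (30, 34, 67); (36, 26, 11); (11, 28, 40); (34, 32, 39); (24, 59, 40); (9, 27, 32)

5

(29,30,40): 29+30 > 40 → valid
(30,34,67): 30+34 ≤ 67 → not valid
(11,26,36): 11+26 > 36 → valid
(11,28,40): 11+28 ≤ 40 → not valid
(32,34,39): 32+34 > 39 → valid
(24,40,59): 24+40 > 59 → valid
(9,27,32): 9+27 > 32 → valid
5 of the 7 triples form a triangle.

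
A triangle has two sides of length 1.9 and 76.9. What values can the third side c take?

75.0 < c < 78.8

By the triangle inequality, c must be less than 1.9 + 76.9 = 78.8 and greater than |1.9 − 76.9| = 75.0.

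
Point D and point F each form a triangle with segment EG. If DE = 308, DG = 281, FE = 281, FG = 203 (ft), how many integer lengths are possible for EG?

405

From triangle DEG: 27 < EG < 589.
From triangle FEG: 78 < EG < 484.
Intersection: 78 < EG < 484, so integers 79 through 483: 405 values.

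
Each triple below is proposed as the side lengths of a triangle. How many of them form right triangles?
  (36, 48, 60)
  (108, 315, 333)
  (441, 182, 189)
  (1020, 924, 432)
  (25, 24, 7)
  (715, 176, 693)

5

(36,48,60): 36²+48² = 3600 = 60² → right
(108,315,333): 108²+315² = 110889 = 333² → right
(441,182,189): 182+189 ≤ 441, not a triangle
(1020,924,432): 432²+924² = 1040400 = 1020² → right
(25,24,7): 7²+24² = 625 = 25² → right
(715,176,693): 176²+693² = 511225 = 715² → right
5 of the 6 are right.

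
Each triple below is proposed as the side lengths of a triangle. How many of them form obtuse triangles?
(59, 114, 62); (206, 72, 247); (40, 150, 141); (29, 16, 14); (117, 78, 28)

4

(59,114,62): 59²+62² = 7325 < 12996 = 114² → obtuse
(206,72,247): 72²+206² = 47620 < 61009 = 247² → obtuse
(40,150,141): 40²+141² = 21481 < 22500 = 150² → obtuse
(29,16,14): 14²+16² = 452 < 841 = 29² → obtuse
(117,78,28): 28+78 ≤ 117, not a triangle
4 of the 5 are obtuse.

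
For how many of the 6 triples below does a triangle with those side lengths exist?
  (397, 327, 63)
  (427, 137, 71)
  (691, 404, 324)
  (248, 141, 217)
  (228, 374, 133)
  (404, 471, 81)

(63,327,397): 63+327 ≤ 397 → not valid
(71,137,427): 71+137 ≤ 427 → not valid
(324,404,691): 324+404 > 691 → valid
(141,217,248): 141+217 > 248 → valid
(133,228,374): 133+228 ≤ 374 → not valid
(81,404,471): 81+404 > 471 → valid
3 of the 6 triples form a triangle.

3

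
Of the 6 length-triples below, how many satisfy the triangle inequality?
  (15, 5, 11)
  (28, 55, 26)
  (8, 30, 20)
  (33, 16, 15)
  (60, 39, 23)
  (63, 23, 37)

2

(5,11,15): 5+11 > 15 → valid
(26,28,55): 26+28 ≤ 55 → not valid
(8,20,30): 8+20 ≤ 30 → not valid
(15,16,33): 15+16 ≤ 33 → not valid
(23,39,60): 23+39 > 60 → valid
(23,37,63): 23+37 ≤ 63 → not valid
2 of the 6 triples form a triangle.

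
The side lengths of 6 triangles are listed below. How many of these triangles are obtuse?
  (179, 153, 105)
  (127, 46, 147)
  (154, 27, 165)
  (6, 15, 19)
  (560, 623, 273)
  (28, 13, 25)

3

(179,153,105): 105²+153² = 34434 > 32041 = 179² → acute
(127,46,147): 46²+127² = 18245 < 21609 = 147² → obtuse
(154,27,165): 27²+154² = 24445 < 27225 = 165² → obtuse
(6,15,19): 6²+15² = 261 < 361 = 19² → obtuse
(560,623,273): 273²+560² = 388129 = 623² → right
(28,13,25): 13²+25² = 794 > 784 = 28² → acute
3 of the 6 are obtuse.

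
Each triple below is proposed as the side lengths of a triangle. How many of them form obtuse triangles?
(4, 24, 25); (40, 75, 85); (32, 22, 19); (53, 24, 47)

(4,24,25): 4²+24² = 592 < 625 = 25² → obtuse
(40,75,85): 40²+75² = 7225 = 85² → right
(32,22,19): 19²+22² = 845 < 1024 = 32² → obtuse
(53,24,47): 24²+47² = 2785 < 2809 = 53² → obtuse
3 of the 4 are obtuse.

3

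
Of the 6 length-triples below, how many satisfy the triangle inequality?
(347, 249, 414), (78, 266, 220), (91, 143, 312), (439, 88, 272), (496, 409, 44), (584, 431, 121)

2

(249,347,414): 249+347 > 414 → valid
(78,220,266): 78+220 > 266 → valid
(91,143,312): 91+143 ≤ 312 → not valid
(88,272,439): 88+272 ≤ 439 → not valid
(44,409,496): 44+409 ≤ 496 → not valid
(121,431,584): 121+431 ≤ 584 → not valid
2 of the 6 triples form a triangle.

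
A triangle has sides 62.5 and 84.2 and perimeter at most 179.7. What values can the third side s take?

21.7 < s ≤ 33.0

Triangle inequality alone gives 21.7 < s < 146.7.
The perimeter condition gives s ≤ 179.7 − 62.5 − 84.2 = 33.0.
Intersecting the two: 21.7 < s ≤ 33.0.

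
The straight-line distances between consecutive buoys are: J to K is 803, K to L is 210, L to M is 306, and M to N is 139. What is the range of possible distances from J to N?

The maximum is all hops collinear in one direction: 803 + 210 + 306 + 139 = 1458.
The longest hop is 803; the others sum to 655. Folding the others back against it leaves at least 803 − 655 = 148.

148 ≤ JN ≤ 1458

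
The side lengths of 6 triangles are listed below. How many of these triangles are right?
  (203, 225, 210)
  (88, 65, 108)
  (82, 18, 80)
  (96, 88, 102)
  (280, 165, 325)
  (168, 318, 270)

3

(203,225,210): 203²+210² = 85309 > 50625 = 225² → acute
(88,65,108): 65²+88² = 11969 > 11664 = 108² → acute
(82,18,80): 18²+80² = 6724 = 82² → right
(96,88,102): 88²+96² = 16960 > 10404 = 102² → acute
(280,165,325): 165²+280² = 105625 = 325² → right
(168,318,270): 168²+270² = 101124 = 318² → right
3 of the 6 are right.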